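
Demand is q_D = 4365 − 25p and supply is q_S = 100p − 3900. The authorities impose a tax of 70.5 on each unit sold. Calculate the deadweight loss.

49702.50

In inverse form: demand p = 174.6 − 0.04q, supply p = 39 + 0.01q.
Competitive equilibrium: 174.6 − 0.04q = 39 + 0.01q → q* = 2712, p* = 66.12.
With the tax, the buyer price exceeds the seller price by 70.5: (174.6 − 0.04q) − (39 + 0.01q) = 70.5 → q' = 1302.
Δq = 2712 − 1302 = 1410; the wedge equals the tax, 70.5.
DWL = ½ × 1410 × 70.5 = 49702.50.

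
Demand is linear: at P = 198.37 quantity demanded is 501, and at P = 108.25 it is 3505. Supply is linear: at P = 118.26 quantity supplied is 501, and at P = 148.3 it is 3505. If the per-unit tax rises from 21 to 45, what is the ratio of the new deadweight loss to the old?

4.592

Demand slope = (108.25 − 198.37)/(3505 − 501) = −0.03, so P = 213.4 − 0.03Q.
Supply slope = (148.3 − 118.26)/(3505 − 501) = 0.01, so P = 113.25 + 0.01Q.
Competitive equilibrium: 213.4 − 0.03Q = 113.25 + 0.01Q → Q* = 2503.75, P* = 138.2875.
For a per-unit tax t: ΔQ = t/0.04, so DWL = ½·t·(t/0.04) = t²/0.08.
At t = 21: DWL = 5512.5. At t = 45: DWL = 25312.5.
Ratio = (45/21)² = 4.592.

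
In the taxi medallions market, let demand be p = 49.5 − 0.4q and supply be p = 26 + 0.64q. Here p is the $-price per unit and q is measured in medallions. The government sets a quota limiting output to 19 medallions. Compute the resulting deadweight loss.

Competitive equilibrium: 49.5 − 0.4q = 26 + 0.64q → q* = 22.5962, p* = 40.4615.
At q = 19: demand price = 49.5 − 0.4·19 = 41.9; supply price = 26 + 0.64·19 = 38.16.
Δq = 22.5962 − 19 = 3.5962; wedge = 41.9 − 38.16 = 3.74.
Deadweight loss = ½ × 3.5962 × 3.74 = $6.72.

$6.72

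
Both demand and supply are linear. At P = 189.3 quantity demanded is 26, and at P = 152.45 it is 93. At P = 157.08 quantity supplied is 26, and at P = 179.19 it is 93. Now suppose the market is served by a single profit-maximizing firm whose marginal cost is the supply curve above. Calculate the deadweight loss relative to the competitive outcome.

Demand slope = (152.45 − 189.3)/(93 − 26) = −0.55, so P = 203.6 − 0.55Q.
Supply slope = (179.19 − 157.08)/(93 − 26) = 0.33, so P = 148.5 + 0.33Q.
Competitive equilibrium: 203.6 − 0.55Q = 148.5 + 0.33Q → Q* = 62.6136, P* = 169.1625.
Marginal revenue: MR = 203.6 − 1.1Q. Set MR = MC: 203.6 − 1.1Q = 148.5 + 0.33Q → Q_m = 38.5315.
Price P_m = 203.6 − 0.55·38.5315 = 182.4077; MC(Q_m) = 148.5 + 0.33·38.5315 = 161.2154.
Competitive Q* = 62.6136, so ΔQ = 24.0821; wedge = 182.4077 − 161.2154 = 21.1923.
DWL = ½ × 24.0821 × 21.1923 = 255.18.

255.18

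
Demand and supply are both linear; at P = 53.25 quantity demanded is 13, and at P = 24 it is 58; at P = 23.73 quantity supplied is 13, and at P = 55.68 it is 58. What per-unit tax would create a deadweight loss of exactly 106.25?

Demand slope = (24 − 53.25)/(58 − 13) = −0.65, so P = 61.7 − 0.65Q.
Supply slope = (55.68 − 23.73)/(58 − 13) = 0.71, so P = 14.5 + 0.71Q.
Competitive equilibrium: 61.7 − 0.65Q = 14.5 + 0.71Q → Q* = 34.7059, P* = 39.1412.
A tax t gives ΔQ = t/1.36 and wedge t, so DWL = t²/2.72.
t²/2.72 = 106.25 → t² = 289 → t = 17.

17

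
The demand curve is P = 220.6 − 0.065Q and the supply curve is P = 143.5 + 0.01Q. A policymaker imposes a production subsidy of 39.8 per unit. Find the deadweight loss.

10560.27

Competitive equilibrium: 220.6 − 0.065Q = 143.5 + 0.01Q → Q* = 1028, P* = 153.78.
The subsidy lowers effective supply by 39.8: P = 103.7 + 0.01Q.
New quantity: 220.6 − 0.065Q = 103.7 + 0.01Q → Q' = 1558.6667.
Overproduction ΔQ = 1558.6667 − 1028 = 530.6667; wedge = subsidy = 39.8.
Welfare loss = ½ × 530.6667 × 39.8 = 10560.27.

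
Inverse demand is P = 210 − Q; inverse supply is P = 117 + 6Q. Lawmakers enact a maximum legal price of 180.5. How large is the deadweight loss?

25.56

Competitive equilibrium: 210 − Q = 117 + 6Q → Q* = 13.2857, P* = 196.7143.
At the ceiling P = 180.5, quantity supplied = (180.5 − 117)/6 = 10.5833.
Willingness to pay at Q' = 10.5833: 210 − 1·10.5833 = 199.4167.
ΔQ = 13.2857 − 10.5833 = 2.7024; wedge = 199.4167 − 180.5 = 18.9167.
DWL = ½ × 2.7024 × 18.9167 = 25.56.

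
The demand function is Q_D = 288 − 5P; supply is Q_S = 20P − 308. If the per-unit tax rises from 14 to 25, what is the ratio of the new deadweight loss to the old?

In inverse form: demand P = 57.6 − 0.2Q, supply P = 15.4 + 0.05Q.
Competitive equilibrium: 57.6 − 0.2Q = 15.4 + 0.05Q → Q* = 168.8, P* = 23.84.
For a per-unit tax t: ΔQ = t/0.25, so DWL = ½·t·(t/0.25) = t²/0.5.
At t = 14: DWL = 392. At t = 25: DWL = 1250.
Ratio = (25/14)² = 3.189.

3.189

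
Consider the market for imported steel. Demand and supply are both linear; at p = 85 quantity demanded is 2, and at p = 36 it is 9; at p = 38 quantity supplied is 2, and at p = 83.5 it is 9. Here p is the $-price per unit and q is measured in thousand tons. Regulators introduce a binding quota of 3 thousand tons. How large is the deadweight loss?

Demand slope = (36 − 85)/(9 − 2) = −7, so p = 99 − 7q.
Supply slope = (83.5 − 38)/(9 − 2) = 6.5, so p = 25 + 6.5q.
Competitive equilibrium: 99 − 7q = 25 + 6.5q → q* = 5.48148, p* = 60.62963.
At q = 3: demand price = 99 − 7·3 = 78; supply price = 25 + 6.5·3 = 44.5.
Δq = 5.48148 − 3 = 2.48148; wedge = 78 − 44.5 = 33.5.
The triangle = ½ × 2.48148 × 33.5 = $41.56 thousand.

$41.56 thousand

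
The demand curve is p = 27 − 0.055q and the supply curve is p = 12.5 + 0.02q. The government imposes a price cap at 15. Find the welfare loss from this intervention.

Competitive equilibrium: 27 − 0.055q = 12.5 + 0.02q → q* = 193.3333, p* = 16.3667.
At the ceiling p = 15, quantity supplied = (15 − 12.5)/0.02 = 125.
Willingness to pay at q' = 125: 27 − 0.055·125 = 20.125.
Δq = 193.3333 − 125 = 68.3333; wedge = 20.125 − 15 = 5.125.
DWL = ½ × 68.3333 × 5.125 = 175.10.

175.10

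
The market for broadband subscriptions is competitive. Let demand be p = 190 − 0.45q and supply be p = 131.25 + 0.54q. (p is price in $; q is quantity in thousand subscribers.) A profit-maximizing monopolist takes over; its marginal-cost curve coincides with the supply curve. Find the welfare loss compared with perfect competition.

Competitive equilibrium: 190 − 0.45q = 131.25 + 0.54q → q* = 59.3434, p* = 163.2955.
Marginal revenue: MR = 190 − 0.9q. Set MR = MC: 190 − 0.9q = 131.25 + 0.54q → q_m = 40.7986.
Price p_m = 190 − 0.45·40.7986 = 171.6406; MC(q_m) = 131.25 + 0.54·40.7986 = 153.2812.
Competitive q* = 59.3434, so Δq = 18.5448; wedge = 171.6406 − 153.2812 = 18.3594.
The triangle = ½ × 18.5448 × 18.3594 = $170.24 thousand.

$170.24 thousand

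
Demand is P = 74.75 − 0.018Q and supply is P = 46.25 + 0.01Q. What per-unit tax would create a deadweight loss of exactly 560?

5.6

Competitive equilibrium: 74.75 − 0.018Q = 46.25 + 0.01Q → Q* = 1017.8571, P* = 56.4286.
A tax t gives ΔQ = t/0.028 and wedge t, so DWL = t²/0.056.
t²/0.056 = 560 → t² = 31.36 → t = 5.6.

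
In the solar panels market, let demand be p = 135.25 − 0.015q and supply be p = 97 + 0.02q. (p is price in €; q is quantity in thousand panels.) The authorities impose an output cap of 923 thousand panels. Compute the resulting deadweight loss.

€504.90 thousand

Competitive equilibrium: 135.25 − 0.015q = 97 + 0.02q → q* = 1092.8571, p* = 118.8571.
At q = 923: demand price = 135.25 − 0.015·923 = 121.405; supply price = 97 + 0.02·923 = 115.46.
Δq = 1092.8571 − 923 = 169.8571; wedge = 121.405 − 115.46 = 5.945.
Welfare loss = ½ × 169.8571 × 5.945 = €504.90 thousand.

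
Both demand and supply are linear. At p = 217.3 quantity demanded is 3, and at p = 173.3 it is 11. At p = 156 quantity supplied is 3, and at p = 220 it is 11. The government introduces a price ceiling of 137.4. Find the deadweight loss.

318.18

Demand slope = (173.3 − 217.3)/(11 − 3) = −5.5, so p = 233.8 − 5.5q.
Supply slope = (220 − 156)/(11 − 3) = 8, so p = 132 + 8q.
Competitive equilibrium: 233.8 − 5.5q = 132 + 8q → q* = 7.5407, p* = 192.3259.
At the ceiling p = 137.4, quantity supplied = (137.4 − 132)/8 = 0.675.
Willingness to pay at q' = 0.675: 233.8 − 5.5·0.675 = 230.0875.
Δq = 7.5407 − 0.675 = 6.8657; wedge = 230.0875 − 137.4 = 92.6875.
Deadweight loss = ½ × 6.8657 × 92.6875 = 318.18.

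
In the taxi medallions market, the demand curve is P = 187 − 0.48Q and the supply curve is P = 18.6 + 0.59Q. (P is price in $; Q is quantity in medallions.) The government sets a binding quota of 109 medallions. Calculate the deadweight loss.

$1252.40

Competitive equilibrium: 187 − 0.48Q = 18.6 + 0.59Q → Q* = 157.3832, P* = 111.4561.
At Q = 109: demand price = 187 − 0.48·109 = 134.68; supply price = 18.6 + 0.59·109 = 82.91.
ΔQ = 157.3832 − 109 = 48.3832; wedge = 134.68 − 82.91 = 51.77.
Deadweight loss = ½ × 48.3832 × 51.77 = $1252.40.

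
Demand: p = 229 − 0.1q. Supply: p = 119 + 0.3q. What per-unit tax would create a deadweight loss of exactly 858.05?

26.2

Competitive equilibrium: 229 − 0.1q = 119 + 0.3q → q* = 275, p* = 201.5.
A tax t gives Δq = t/0.4 and wedge t, so DWL = t²/0.8.
t²/0.8 = 858.05 → t² = 686.44 → t = 26.2.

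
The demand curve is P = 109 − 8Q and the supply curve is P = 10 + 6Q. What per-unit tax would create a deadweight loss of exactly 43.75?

35

Competitive equilibrium: 109 − 8Q = 10 + 6Q → Q* = 7.0714, P* = 52.4286.
A tax t gives ΔQ = t/14 and wedge t, so DWL = t²/28.
t²/28 = 43.75 → t² = 1225 → t = 35.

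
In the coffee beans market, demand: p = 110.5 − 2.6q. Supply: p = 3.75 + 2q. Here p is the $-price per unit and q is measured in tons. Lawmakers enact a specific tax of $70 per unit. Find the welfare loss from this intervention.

$532.61

Competitive equilibrium: 110.5 − 2.6q = 3.75 + 2q → q* = 23.2065, p* = 50.163.
With the tax, the buyer price exceeds the seller price by 70: (110.5 − 2.6q) − (3.75 + 2q) = 70 → q' = 7.9891.
Δq = 23.2065 − 7.9891 = 15.2174; the wedge equals the tax, 70.
The triangle = ½ × 15.2174 × 70 = $532.61.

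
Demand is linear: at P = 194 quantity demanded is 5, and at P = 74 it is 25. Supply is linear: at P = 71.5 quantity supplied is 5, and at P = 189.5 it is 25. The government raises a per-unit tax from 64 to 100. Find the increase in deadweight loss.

248.07

Demand slope = (74 − 194)/(25 − 5) = −6, so P = 224 − 6Q.
Supply slope = (189.5 − 71.5)/(25 − 5) = 5.9, so P = 42 + 5.9Q.
Competitive equilibrium: 224 − 6Q = 42 + 5.9Q → Q* = 15.2941, P* = 132.2353.
For a per-unit tax t: ΔQ = t/11.9, so DWL = ½·t·(t/11.9) = t²/23.8.
At t = 64: DWL = 172.101. At t = 100: DWL = 420.168.
Increase = 420.168 − 172.101 = 248.07.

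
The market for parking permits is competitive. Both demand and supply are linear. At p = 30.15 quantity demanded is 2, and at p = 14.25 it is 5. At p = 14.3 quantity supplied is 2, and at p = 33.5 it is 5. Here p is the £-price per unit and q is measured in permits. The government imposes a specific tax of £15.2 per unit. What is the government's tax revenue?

Demand slope = (14.25 − 30.15)/(5 − 2) = −5.3, so p = 40.75 − 5.3q.
Supply slope = (33.5 − 14.3)/(5 − 2) = 6.4, so p = 1.5 + 6.4q.
Competitive equilibrium: 40.75 − 5.3q = 1.5 + 6.4q → q* = 3.3547, p* = 22.97009.
With the tax, the buyer price exceeds the seller price by 15.2: (40.75 − 5.3q) − (1.5 + 6.4q) = 15.2 → q' = 2.05556.
Tax revenue = 15.2 × 2.05556 = £31.24.

£31.24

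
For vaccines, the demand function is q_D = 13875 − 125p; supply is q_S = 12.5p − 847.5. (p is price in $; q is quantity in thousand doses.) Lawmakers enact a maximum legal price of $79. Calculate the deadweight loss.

$5418.04 thousand

In inverse form: demand p = 111 − 0.008q, supply p = 67.8 + 0.08q.
Competitive equilibrium: 111 − 0.008q = 67.8 + 0.08q → q* = 490.9091, p* = 107.0727.
At the ceiling p = 79, quantity supplied = (79 − 67.8)/0.08 = 140.
Willingness to pay at q' = 140: 111 − 0.008·140 = 109.88.
Δq = 490.9091 − 140 = 350.9091; wedge = 109.88 − 79 = 30.88.
Deadweight loss = ½ × 350.9091 × 30.88 = $5418.04 thousand.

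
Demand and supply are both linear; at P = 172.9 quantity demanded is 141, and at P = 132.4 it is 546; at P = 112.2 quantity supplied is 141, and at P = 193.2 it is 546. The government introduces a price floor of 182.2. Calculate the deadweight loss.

13083.27

Demand slope = (132.4 − 172.9)/(546 − 141) = −0.1, so P = 187 − 0.1Q.
Supply slope = (193.2 − 112.2)/(546 − 141) = 0.2, so P = 84 + 0.2Q.
Competitive equilibrium: 187 − 0.1Q = 84 + 0.2Q → Q* = 343.3333, P* = 152.6667.
At the floor P = 182.2, quantity demanded = (187 − 182.2)/0.1 = 48.
Sellers' marginal cost at Q' = 48: 84 + 0.2·48 = 93.6.
ΔQ = 343.3333 − 48 = 295.3333; wedge = 182.2 − 93.6 = 88.6.
DWL = ½ × 295.3333 × 88.6 = 13083.27.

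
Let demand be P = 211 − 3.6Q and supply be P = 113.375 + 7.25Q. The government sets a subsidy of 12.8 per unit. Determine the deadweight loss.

Competitive equilibrium: 211 − 3.6Q = 113.375 + 7.25Q → Q* = 8.9977, P* = 178.6083.
The subsidy lowers effective supply by 12.8: P = 100.575 + 7.25Q.
New quantity: 211 − 3.6Q = 100.575 + 7.25Q → Q' = 10.1774.
Overproduction ΔQ = 10.1774 − 8.9977 = 1.1797; wedge = subsidy = 12.8.
Welfare loss = ½ × 1.1797 × 12.8 = 7.55.

7.55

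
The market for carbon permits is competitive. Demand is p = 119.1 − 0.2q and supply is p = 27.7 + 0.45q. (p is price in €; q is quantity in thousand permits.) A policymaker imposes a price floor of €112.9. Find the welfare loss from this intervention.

Competitive equilibrium: 119.1 − 0.2q = 27.7 + 0.45q → q* = 140.6154, p* = 90.9769.
At the floor p = 112.9, quantity demanded = (119.1 − 112.9)/0.2 = 31.
Sellers' marginal cost at q' = 31: 27.7 + 0.45·31 = 41.65.
Δq = 140.6154 − 31 = 109.6154; wedge = 112.9 − 41.65 = 71.25.
The triangle = ½ × 109.6154 × 71.25 = €3905.05 thousand.

€3905.05 thousand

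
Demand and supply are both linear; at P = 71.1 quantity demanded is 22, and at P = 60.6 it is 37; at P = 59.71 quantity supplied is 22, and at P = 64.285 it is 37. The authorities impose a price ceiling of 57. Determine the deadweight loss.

205.42

Demand slope = (60.6 − 71.1)/(37 − 22) = −0.7, so P = 86.5 − 0.7Q.
Supply slope = (64.285 − 59.71)/(37 − 22) = 0.305, so P = 53 + 0.305Q.
Competitive equilibrium: 86.5 − 0.7Q = 53 + 0.305Q → Q* = 33.3333, P* = 63.1667.
At the ceiling P = 57, quantity supplied = (57 − 53)/0.305 = 13.1148.
Willingness to pay at Q' = 13.1148: 86.5 − 0.7·13.1148 = 77.3196.
ΔQ = 33.3333 − 13.1148 = 20.2185; wedge = 77.3196 − 57 = 20.3196.
DWL = ½ × 20.2185 × 20.3196 = 205.42.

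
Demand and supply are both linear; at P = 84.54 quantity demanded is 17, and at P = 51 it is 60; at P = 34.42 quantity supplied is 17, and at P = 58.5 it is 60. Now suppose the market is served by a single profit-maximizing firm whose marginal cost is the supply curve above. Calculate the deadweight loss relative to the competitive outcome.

Demand slope = (51 − 84.54)/(60 − 17) = −0.78, so P = 97.8 − 0.78Q.
Supply slope = (58.5 − 34.42)/(60 − 17) = 0.56, so P = 24.9 + 0.56Q.
Competitive equilibrium: 97.8 − 0.78Q = 24.9 + 0.56Q → Q* = 54.403, P* = 55.3657.
Marginal revenue: MR = 97.8 − 1.56Q. Set MR = MC: 97.8 − 1.56Q = 24.9 + 0.56Q → Q_m = 34.3868.
Price P_m = 97.8 − 0.78·34.3868 = 70.9783; MC(Q_m) = 24.9 + 0.56·34.3868 = 44.1566.
Competitive Q* = 54.403, so ΔQ = 20.0162; wedge = 70.9783 − 44.1566 = 26.8217.
Deadweight loss = ½ × 20.0162 × 26.8217 = 268.43.

268.43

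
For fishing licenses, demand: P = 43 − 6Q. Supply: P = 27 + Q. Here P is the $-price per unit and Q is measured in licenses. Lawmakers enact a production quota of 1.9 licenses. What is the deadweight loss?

Competitive equilibrium: 43 − 6Q = 27 + Q → Q* = 2.2857, P* = 29.2857.
At Q = 1.9: demand price = 43 − 6·1.9 = 31.6; supply price = 27 + 1·1.9 = 28.9.
ΔQ = 2.2857 − 1.9 = 0.3857; wedge = 31.6 − 28.9 = 2.7.
The triangle = ½ × 0.3857 × 2.7 = $0.52.

$0.52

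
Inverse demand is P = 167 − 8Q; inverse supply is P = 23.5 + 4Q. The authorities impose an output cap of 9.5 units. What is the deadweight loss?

36.26

Competitive equilibrium: 167 − 8Q = 23.5 + 4Q → Q* = 11.9583, P* = 71.3333.
At Q = 9.5: demand price = 167 − 8·9.5 = 91; supply price = 23.5 + 4·9.5 = 61.5.
ΔQ = 11.9583 − 9.5 = 2.4583; wedge = 91 − 61.5 = 29.5.
The triangle = ½ × 2.4583 × 29.5 = 36.26.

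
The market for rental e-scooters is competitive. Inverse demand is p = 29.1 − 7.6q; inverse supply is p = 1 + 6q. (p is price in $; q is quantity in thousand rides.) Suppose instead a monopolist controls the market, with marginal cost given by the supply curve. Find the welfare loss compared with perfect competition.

$3.73 thousand

Competitive equilibrium: 29.1 − 7.6q = 1 + 6q → q* = 2.0662, p* = 13.3971.
Marginal revenue: MR = 29.1 − 15.2q. Set MR = MC: 29.1 − 15.2q = 1 + 6q → q_m = 1.3255.
Price p_m = 29.1 − 7.6·1.3255 = 19.0262; MC(q_m) = 1 + 6·1.3255 = 8.953.
Competitive q* = 2.0662, so Δq = 0.7407; wedge = 19.0262 − 8.953 = 10.0732.
DWL = ½ × 0.7407 × 10.0732 = $3.73 thousand.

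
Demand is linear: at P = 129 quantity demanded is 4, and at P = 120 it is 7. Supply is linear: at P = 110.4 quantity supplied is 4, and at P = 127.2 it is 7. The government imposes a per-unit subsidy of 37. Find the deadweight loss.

79.59

Demand slope = (120 − 129)/(7 − 4) = −3, so P = 141 − 3Q.
Supply slope = (127.2 − 110.4)/(7 − 4) = 5.6, so P = 88 + 5.6Q.
Competitive equilibrium: 141 − 3Q = 88 + 5.6Q → Q* = 6.1628, P* = 122.5116.
The subsidy lowers effective supply by 37: P = 51 + 5.6Q.
New quantity: 141 − 3Q = 51 + 5.6Q → Q' = 10.4651.
Overproduction ΔQ = 10.4651 − 6.1628 = 4.3023; wedge = subsidy = 37.
The triangle = ½ × 4.3023 × 37 = 79.59.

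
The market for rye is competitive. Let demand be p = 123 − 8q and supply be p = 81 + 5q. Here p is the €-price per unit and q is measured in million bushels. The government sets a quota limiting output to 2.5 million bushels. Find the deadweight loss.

€3.47 million

Competitive equilibrium: 123 − 8q = 81 + 5q → q* = 3.2308, p* = 97.1538.
At q = 2.5: demand price = 123 − 8·2.5 = 103; supply price = 81 + 5·2.5 = 93.5.
Δq = 3.2308 − 2.5 = 0.7308; wedge = 103 − 93.5 = 9.5.
The triangle = ½ × 0.7308 × 9.5 = €3.47 million.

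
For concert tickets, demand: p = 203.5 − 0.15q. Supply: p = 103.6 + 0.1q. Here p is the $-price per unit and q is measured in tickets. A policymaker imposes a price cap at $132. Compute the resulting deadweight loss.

$1670.42

Competitive equilibrium: 203.5 − 0.15q = 103.6 + 0.1q → q* = 399.6, p* = 143.56.
At the ceiling p = 132, quantity supplied = (132 − 103.6)/0.1 = 284.
Willingness to pay at q' = 284: 203.5 − 0.15·284 = 160.9.
Δq = 399.6 − 284 = 115.6; wedge = 160.9 − 132 = 28.9.
DWL = ½ × 115.6 × 28.9 = $1670.42.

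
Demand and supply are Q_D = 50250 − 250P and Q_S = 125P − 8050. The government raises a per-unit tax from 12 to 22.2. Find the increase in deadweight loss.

14535

In inverse form: demand P = 201 − 0.004Q, supply P = 64.4 + 0.008Q.
Competitive equilibrium: 201 − 0.004Q = 64.4 + 0.008Q → Q* = 11383.3333, P* = 155.4667.
For a per-unit tax t: ΔQ = t/0.012, so DWL = ½·t·(t/0.012) = t²/0.024.
At t = 12: DWL = 6000. At t = 22.2: DWL = 20535.
Increase = 20535 − 6000 = 14535.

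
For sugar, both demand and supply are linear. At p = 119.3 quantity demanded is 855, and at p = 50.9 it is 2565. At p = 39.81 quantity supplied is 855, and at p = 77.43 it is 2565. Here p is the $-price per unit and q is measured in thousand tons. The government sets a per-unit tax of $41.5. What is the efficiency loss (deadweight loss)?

$13889.11 thousand

Demand slope = (50.9 − 119.3)/(2565 − 855) = −0.04, so p = 153.5 − 0.04q.
Supply slope = (77.43 − 39.81)/(2565 − 855) = 0.022, so p = 21 + 0.022q.
Competitive equilibrium: 153.5 − 0.04q = 21 + 0.022q → q* = 2137.0968, p* = 68.0161.
With the tax, the buyer price exceeds the seller price by 41.5: (153.5 − 0.04q) − (21 + 0.022q) = 41.5 → q' = 1467.7419.
Δq = 2137.0968 − 1467.7419 = 669.3549; the wedge equals the tax, 41.5.
Welfare loss = ½ × 669.3549 × 41.5 = $13889.11 thousand.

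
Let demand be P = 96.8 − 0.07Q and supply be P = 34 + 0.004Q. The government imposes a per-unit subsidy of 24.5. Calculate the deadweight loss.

Competitive equilibrium: 96.8 − 0.07Q = 34 + 0.004Q → Q* = 848.6486, P* = 37.3946.
The subsidy lowers effective supply by 24.5: P = 9.5 + 0.004Q.
New quantity: 96.8 − 0.07Q = 9.5 + 0.004Q → Q' = 1179.7297.
Overproduction ΔQ = 1179.7297 − 848.6486 = 331.0811; wedge = subsidy = 24.5.
The triangle = ½ × 331.0811 × 24.5 = 4055.74.

4055.74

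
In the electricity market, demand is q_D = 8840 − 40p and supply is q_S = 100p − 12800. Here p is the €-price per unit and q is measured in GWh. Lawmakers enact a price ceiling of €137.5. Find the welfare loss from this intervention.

In inverse form: demand p = 221 − 0.025q, supply p = 128 + 0.01q.
Competitive equilibrium: 221 − 0.025q = 128 + 0.01q → q* = 2657.1429, p* = 154.5714.
At the ceiling p = 137.5, quantity supplied = (137.5 − 128)/0.01 = 950.
Willingness to pay at q' = 950: 221 − 0.025·950 = 197.25.
Δq = 2657.1429 − 950 = 1707.1429; wedge = 197.25 − 137.5 = 59.75.
Welfare loss = ½ × 1707.1429 × 59.75 = €51000.89.

€51000.89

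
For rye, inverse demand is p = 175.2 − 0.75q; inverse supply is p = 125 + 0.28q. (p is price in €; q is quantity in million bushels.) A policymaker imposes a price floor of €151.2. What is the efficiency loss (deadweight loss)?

Competitive equilibrium: 175.2 − 0.75q = 125 + 0.28q → q* = 48.7379, p* = 138.6466.
At the floor p = 151.2, quantity demanded = (175.2 − 151.2)/0.75 = 32.
Sellers' marginal cost at q' = 32: 125 + 0.28·32 = 133.96.
Δq = 48.7379 − 32 = 16.7379; wedge = 151.2 − 133.96 = 17.24.
Deadweight loss = ½ × 16.7379 × 17.24 = €144.28 million.

€144.28 million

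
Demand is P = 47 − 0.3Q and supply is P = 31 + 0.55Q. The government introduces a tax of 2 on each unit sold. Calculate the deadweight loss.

Competitive equilibrium: 47 − 0.3Q = 31 + 0.55Q → Q* = 18.8235, P* = 41.3529.
With the tax, the buyer price exceeds the seller price by 2: (47 − 0.3Q) − (31 + 0.55Q) = 2 → Q' = 16.4706.
ΔQ = 18.8235 − 16.4706 = 2.3529; the wedge equals the tax, 2.
The triangle = ½ × 2.3529 × 2 = 2.35.

2.35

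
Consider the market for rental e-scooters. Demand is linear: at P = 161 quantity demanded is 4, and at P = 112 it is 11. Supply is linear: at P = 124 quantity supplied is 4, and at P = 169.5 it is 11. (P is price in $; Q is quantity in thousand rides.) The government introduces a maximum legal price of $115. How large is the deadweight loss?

$114.88 thousand

Demand slope = (112 − 161)/(11 − 4) = −7, so P = 189 − 7Q.
Supply slope = (169.5 − 124)/(11 − 4) = 6.5, so P = 98 + 6.5Q.
Competitive equilibrium: 189 − 7Q = 98 + 6.5Q → Q* = 6.74074, P* = 141.81481.
At the ceiling P = 115, quantity supplied = (115 − 98)/6.5 = 2.61538.
Willingness to pay at Q' = 2.61538: 189 − 7·2.61538 = 170.69234.
ΔQ = 6.74074 − 2.61538 = 4.12536; wedge = 170.69234 − 115 = 55.69234.
Deadweight loss = ½ × 4.12536 × 55.69234 = $114.88 thousand.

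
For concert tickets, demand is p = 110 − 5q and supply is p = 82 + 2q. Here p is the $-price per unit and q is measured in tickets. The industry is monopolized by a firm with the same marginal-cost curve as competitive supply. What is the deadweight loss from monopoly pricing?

Competitive equilibrium: 110 − 5q = 82 + 2q → q* = 4, p* = 90.
Marginal revenue: MR = 110 − 10q. Set MR = MC: 110 − 10q = 82 + 2q → q_m = 2.3333.
Price p_m = 110 − 5·2.3333 = 98.3335; MC(q_m) = 82 + 2·2.3333 = 86.6666.
Competitive q* = 4, so Δq = 1.6667; wedge = 98.3335 − 86.6666 = 11.6669.
Deadweight loss = ½ × 1.6667 × 11.6669 = $9.72.

$9.72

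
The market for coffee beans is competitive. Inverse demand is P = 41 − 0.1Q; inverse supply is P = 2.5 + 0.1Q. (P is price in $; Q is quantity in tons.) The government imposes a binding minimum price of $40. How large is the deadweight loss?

$3330.625

Competitive equilibrium: 41 − 0.1Q = 2.5 + 0.1Q → Q* = 192.5, P* = 21.75.
At the floor P = 40, quantity demanded = (41 − 40)/0.1 = 10.
Sellers' marginal cost at Q' = 10: 2.5 + 0.1·10 = 3.5.
ΔQ = 192.5 − 10 = 182.5; wedge = 40 − 3.5 = 36.5.
The triangle = ½ × 182.5 × 36.5 = $3330.625.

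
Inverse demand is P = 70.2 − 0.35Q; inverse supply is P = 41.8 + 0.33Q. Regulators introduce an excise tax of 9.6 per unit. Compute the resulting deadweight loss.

Competitive equilibrium: 70.2 − 0.35Q = 41.8 + 0.33Q → Q* = 41.7647, P* = 55.5824.
With the tax, the buyer price exceeds the seller price by 9.6: (70.2 − 0.35Q) − (41.8 + 0.33Q) = 9.6 → Q' = 27.6471.
ΔQ = 41.7647 − 27.6471 = 14.1176; the wedge equals the tax, 9.6.
DWL = ½ × 14.1176 × 9.6 = 67.76.

67.76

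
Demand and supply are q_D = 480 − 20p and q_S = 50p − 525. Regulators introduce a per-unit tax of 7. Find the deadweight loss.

350

In inverse form: demand p = 24 − 0.05q, supply p = 10.5 + 0.02q.
Competitive equilibrium: 24 − 0.05q = 10.5 + 0.02q → q* = 192.8571, p* = 14.3571.
With the tax, the buyer price exceeds the seller price by 7: (24 − 0.05q) − (10.5 + 0.02q) = 7 → q' = 92.8571.
Δq = 192.8571 − 92.8571 = 100; the wedge equals the tax, 7.
Welfare loss = ½ × 100 × 7 = 350.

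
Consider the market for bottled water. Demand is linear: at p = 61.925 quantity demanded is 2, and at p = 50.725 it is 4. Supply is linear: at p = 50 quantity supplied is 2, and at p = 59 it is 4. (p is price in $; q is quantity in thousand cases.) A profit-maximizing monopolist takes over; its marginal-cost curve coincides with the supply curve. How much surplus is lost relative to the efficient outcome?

$6.50 thousand

Demand slope = (50.725 − 61.925)/(4 − 2) = −5.6, so p = 73.125 − 5.6q.
Supply slope = (59 − 50)/(4 − 2) = 4.5, so p = 41 + 4.5q.
Competitive equilibrium: 73.125 − 5.6q = 41 + 4.5q → q* = 3.1807, p* = 55.3131.
Marginal revenue: MR = 73.125 − 11.2q. Set MR = MC: 73.125 − 11.2q = 41 + 4.5q → q_m = 2.0462.
Price p_m = 73.125 − 5.6·2.0462 = 61.6663; MC(q_m) = 41 + 4.5·2.0462 = 50.2079.
Competitive q* = 3.1807, so Δq = 1.1345; wedge = 61.6663 − 50.2079 = 11.4584.
Deadweight loss = ½ × 1.1345 × 11.4584 = $6.50 thousand.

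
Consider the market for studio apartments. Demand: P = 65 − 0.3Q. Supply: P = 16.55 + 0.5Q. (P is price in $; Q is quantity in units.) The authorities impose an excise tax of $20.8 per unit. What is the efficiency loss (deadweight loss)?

$270.40

Competitive equilibrium: 65 − 0.3Q = 16.55 + 0.5Q → Q* = 60.5625, P* = 46.8313.
With the tax, the buyer price exceeds the seller price by 20.8: (65 − 0.3Q) − (16.55 + 0.5Q) = 20.8 → Q' = 34.5625.
ΔQ = 60.5625 − 34.5625 = 26; the wedge equals the tax, 20.8.
DWL = ½ × 26 × 20.8 = $270.40.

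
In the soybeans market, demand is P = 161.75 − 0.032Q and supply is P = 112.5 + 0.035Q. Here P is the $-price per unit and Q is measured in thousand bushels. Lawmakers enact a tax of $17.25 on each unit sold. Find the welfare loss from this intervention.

$2220.62 thousand

Competitive equilibrium: 161.75 − 0.032Q = 112.5 + 0.035Q → Q* = 735.0746, P* = 138.2276.
With the tax, the buyer price exceeds the seller price by 17.25: (161.75 − 0.032Q) − (112.5 + 0.035Q) = 17.25 → Q' = 477.6119.
ΔQ = 735.0746 − 477.6119 = 257.4627; the wedge equals the tax, 17.25.
Deadweight loss = ½ × 257.4627 × 17.25 = $2220.62 thousand.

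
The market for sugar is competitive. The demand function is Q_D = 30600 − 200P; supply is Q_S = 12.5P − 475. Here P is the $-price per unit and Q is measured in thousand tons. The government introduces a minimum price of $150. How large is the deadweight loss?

In inverse form: demand P = 153 − 0.005Q, supply P = 38 + 0.08Q.
Competitive equilibrium: 153 − 0.005Q = 38 + 0.08Q → Q* = 1352.9412, P* = 146.2353.
At the floor P = 150, quantity demanded = (153 − 150)/0.005 = 600.
Sellers' marginal cost at Q' = 600: 38 + 0.08·600 = 86.
ΔQ = 1352.9412 − 600 = 752.9412; wedge = 150 − 86 = 64.
Deadweight loss = ½ × 752.9412 × 64 = $24094.12 thousand.

$24094.12 thousand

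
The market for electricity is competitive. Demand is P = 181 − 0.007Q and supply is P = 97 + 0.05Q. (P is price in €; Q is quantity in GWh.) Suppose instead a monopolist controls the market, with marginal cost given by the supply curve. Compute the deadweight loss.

Competitive equilibrium: 181 − 0.007Q = 97 + 0.05Q → Q* = 1473.6842, P* = 170.6842.
Marginal revenue: MR = 181 − 0.014Q. Set MR = MC: 181 − 0.014Q = 97 + 0.05Q → Q_m = 1312.5.
Price P_m = 181 − 0.007·1312.5 = 171.8125; MC(Q_m) = 97 + 0.05·1312.5 = 162.625.
Competitive Q* = 1473.6842, so ΔQ = 161.1842; wedge = 171.8125 − 162.625 = 9.1875.
Welfare loss = ½ × 161.1842 × 9.1875 = €740.44.

€740.44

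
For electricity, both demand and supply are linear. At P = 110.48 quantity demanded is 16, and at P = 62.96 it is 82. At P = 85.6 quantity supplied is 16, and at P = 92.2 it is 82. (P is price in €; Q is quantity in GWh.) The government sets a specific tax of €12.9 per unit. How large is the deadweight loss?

€101.47

Demand slope = (62.96 − 110.48)/(82 − 16) = −0.72, so P = 122 − 0.72Q.
Supply slope = (92.2 − 85.6)/(82 − 16) = 0.1, so P = 84 + 0.1Q.
Competitive equilibrium: 122 − 0.72Q = 84 + 0.1Q → Q* = 46.3415, P* = 88.6341.
With the tax, the buyer price exceeds the seller price by 12.9: (122 − 0.72Q) − (84 + 0.1Q) = 12.9 → Q' = 30.6098.
ΔQ = 46.3415 − 30.6098 = 15.7317; the wedge equals the tax, 12.9.
DWL = ½ × 15.7317 × 12.9 = €101.47.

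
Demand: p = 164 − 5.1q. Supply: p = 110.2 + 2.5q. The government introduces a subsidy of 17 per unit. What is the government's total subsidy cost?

Competitive equilibrium: 164 − 5.1q = 110.2 + 2.5q → q* = 7.0789, p* = 127.8974.
The subsidy lowers effective supply by 17: p = 93.2 + 2.5q.
New quantity: 164 − 5.1q = 93.2 + 2.5q → q' = 9.3158.
Total subsidy cost = 17 × 9.3158 = 158.37.

158.37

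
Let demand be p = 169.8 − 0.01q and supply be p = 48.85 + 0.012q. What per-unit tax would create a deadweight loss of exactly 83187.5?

Competitive equilibrium: 169.8 − 0.01q = 48.85 + 0.012q → q* = 5497.7273, p* = 114.8227.
A tax t gives Δq = t/0.022 and wedge t, so DWL = t²/0.044.
t²/0.044 = 83187.5 → t² = 3660.25 → t = 60.5.

60.5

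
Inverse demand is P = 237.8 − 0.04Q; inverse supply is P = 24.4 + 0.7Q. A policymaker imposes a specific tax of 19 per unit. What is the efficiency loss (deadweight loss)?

Competitive equilibrium: 237.8 − 0.04Q = 24.4 + 0.7Q → Q* = 288.3784, P* = 226.2649.
With the tax, the buyer price exceeds the seller price by 19: (237.8 − 0.04Q) − (24.4 + 0.7Q) = 19 → Q' = 262.7027.
ΔQ = 288.3784 − 262.7027 = 25.6757; the wedge equals the tax, 19.
The triangle = ½ × 25.6757 × 19 = 243.92.

243.92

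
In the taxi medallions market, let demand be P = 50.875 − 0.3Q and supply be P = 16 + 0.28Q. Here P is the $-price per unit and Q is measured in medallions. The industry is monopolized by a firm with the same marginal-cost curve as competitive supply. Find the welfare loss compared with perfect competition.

Competitive equilibrium: 50.875 − 0.3Q = 16 + 0.28Q → Q* = 60.1293, P* = 32.8362.
Marginal revenue: MR = 50.875 − 0.6Q. Set MR = MC: 50.875 − 0.6Q = 16 + 0.28Q → Q_m = 39.6307.
Price P_m = 50.875 − 0.3·39.6307 = 38.9858; MC(Q_m) = 16 + 0.28·39.6307 = 27.0966.
Competitive Q* = 60.1293, so ΔQ = 20.4986; wedge = 38.9858 − 27.0966 = 11.8892.
DWL = ½ × 20.4986 × 11.8892 = $121.86.

$121.86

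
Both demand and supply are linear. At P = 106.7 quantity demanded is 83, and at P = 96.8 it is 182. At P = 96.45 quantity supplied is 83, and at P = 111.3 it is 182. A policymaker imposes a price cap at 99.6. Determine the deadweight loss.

50

Demand slope = (96.8 − 106.7)/(182 − 83) = −0.1, so P = 115 − 0.1Q.
Supply slope = (111.3 − 96.45)/(182 − 83) = 0.15, so P = 84 + 0.15Q.
Competitive equilibrium: 115 − 0.1Q = 84 + 0.15Q → Q* = 124, P* = 102.6.
At the ceiling P = 99.6, quantity supplied = (99.6 − 84)/0.15 = 104.
Willingness to pay at Q' = 104: 115 − 0.1·104 = 104.6.
ΔQ = 124 − 104 = 20; wedge = 104.6 − 99.6 = 5.
Welfare loss = ½ × 20 × 5 = 50.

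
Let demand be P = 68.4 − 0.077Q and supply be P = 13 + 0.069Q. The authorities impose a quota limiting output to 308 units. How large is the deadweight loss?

Competitive equilibrium: 68.4 − 0.077Q = 13 + 0.069Q → Q* = 379.4521, P* = 39.1822.
At Q = 308: demand price = 68.4 − 0.077·308 = 44.684; supply price = 13 + 0.069·308 = 34.252.
ΔQ = 379.4521 − 308 = 71.4521; wedge = 44.684 − 34.252 = 10.432.
Welfare loss = ½ × 71.4521 × 10.432 = 372.69.

372.69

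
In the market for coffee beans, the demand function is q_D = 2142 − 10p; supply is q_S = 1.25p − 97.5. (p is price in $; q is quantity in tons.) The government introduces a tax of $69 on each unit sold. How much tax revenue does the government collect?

$5152

In inverse form: demand p = 214.2 − 0.1q, supply p = 78 + 0.8q.
Competitive equilibrium: 214.2 − 0.1q = 78 + 0.8q → q* = 151.3333, p* = 199.0667.
With the tax, the buyer price exceeds the seller price by 69: (214.2 − 0.1q) − (78 + 0.8q) = 69 → q' = 74.6667.
Tax revenue = 69 × 74.6667 = $5152.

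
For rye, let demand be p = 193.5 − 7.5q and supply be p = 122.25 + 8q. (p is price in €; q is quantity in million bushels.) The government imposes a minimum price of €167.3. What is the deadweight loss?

Competitive equilibrium: 193.5 − 7.5q = 122.25 + 8q → q* = 4.5968, p* = 159.0242.
At the floor p = 167.3, quantity demanded = (193.5 − 167.3)/7.5 = 3.4933.
Sellers' marginal cost at q' = 3.4933: 122.25 + 8·3.4933 = 150.1964.
Δq = 4.5968 − 3.4933 = 1.1035; wedge = 167.3 − 150.1964 = 17.1036.
Welfare loss = ½ × 1.1035 × 17.1036 = €9.44 million.

€9.44 million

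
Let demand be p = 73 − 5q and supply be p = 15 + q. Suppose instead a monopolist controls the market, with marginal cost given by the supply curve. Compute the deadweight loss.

Competitive equilibrium: 73 − 5q = 15 + q → q* = 9.6667, p* = 24.6667.
Marginal revenue: MR = 73 − 10q. Set MR = MC: 73 − 10q = 15 + q → q_m = 5.2727.
Price p_m = 73 − 5·5.2727 = 46.6365; MC(q_m) = 15 + 1·5.2727 = 20.2727.
Competitive q* = 9.6667, so Δq = 4.394; wedge = 46.6365 − 20.2727 = 26.3638.
Welfare loss = ½ × 4.394 × 26.3638 = 57.92.

57.92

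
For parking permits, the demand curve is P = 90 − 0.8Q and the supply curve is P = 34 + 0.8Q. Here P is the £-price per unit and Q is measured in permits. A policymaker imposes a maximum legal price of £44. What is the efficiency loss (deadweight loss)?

Competitive equilibrium: 90 − 0.8Q = 34 + 0.8Q → Q* = 35, P* = 62.
At the ceiling P = 44, quantity supplied = (44 − 34)/0.8 = 12.5.
Willingness to pay at Q' = 12.5: 90 − 0.8·12.5 = 80.
ΔQ = 35 − 12.5 = 22.5; wedge = 80 − 44 = 36.
The triangle = ½ × 22.5 × 36 = £405.

£405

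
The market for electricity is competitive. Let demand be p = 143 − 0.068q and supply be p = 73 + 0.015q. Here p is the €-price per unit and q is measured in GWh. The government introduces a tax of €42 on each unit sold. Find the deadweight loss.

Competitive equilibrium: 143 − 0.068q = 73 + 0.015q → q* = 843.3735, p* = 85.6506.
With the tax, the buyer price exceeds the seller price by 42: (143 − 0.068q) − (73 + 0.015q) = 42 → q' = 337.3494.
Δq = 843.3735 − 337.3494 = 506.0241; the wedge equals the tax, 42.
DWL = ½ × 506.0241 × 42 = €10626.51.

€10626.51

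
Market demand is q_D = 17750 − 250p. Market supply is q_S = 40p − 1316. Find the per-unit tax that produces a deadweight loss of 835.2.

6.96

In inverse form: demand p = 71 − 0.004q, supply p = 32.9 + 0.025q.
Competitive equilibrium: 71 − 0.004q = 32.9 + 0.025q → q* = 1313.7931, p* = 65.7448.
A tax t gives Δq = t/0.029 and wedge t, so DWL = t²/0.058.
t²/0.058 = 835.2 → t² = 48.4416 → t = 6.96.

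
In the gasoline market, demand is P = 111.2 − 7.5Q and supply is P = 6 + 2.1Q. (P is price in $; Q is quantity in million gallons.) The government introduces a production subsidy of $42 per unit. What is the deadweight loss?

Competitive equilibrium: 111.2 − 7.5Q = 6 + 2.1Q → Q* = 10.9583, P* = 29.0125.
The subsidy lowers effective supply by 42: P = 2.1Q − 36.
New quantity: 111.2 − 7.5Q = 2.1Q − 36 → Q' = 15.3333.
Overproduction ΔQ = 15.3333 − 10.9583 = 4.375; wedge = subsidy = 42.
Welfare loss = ½ × 4.375 × 42 = $91.875 million.

$91.875 million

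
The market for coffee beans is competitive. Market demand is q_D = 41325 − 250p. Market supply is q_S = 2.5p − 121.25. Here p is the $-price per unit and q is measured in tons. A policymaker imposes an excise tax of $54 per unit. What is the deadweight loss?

In inverse form: demand p = 165.3 − 0.004q, supply p = 48.5 + 0.4q.
Competitive equilibrium: 165.3 − 0.004q = 48.5 + 0.4q → q* = 289.1089, p* = 164.1436.
With the tax, the buyer price exceeds the seller price by 54: (165.3 − 0.004q) − (48.5 + 0.4q) = 54 → q' = 155.4455.
Δq = 289.1089 − 155.4455 = 133.6634; the wedge equals the tax, 54.
The triangle = ½ × 133.6634 × 54 = $3608.91.

$3608.91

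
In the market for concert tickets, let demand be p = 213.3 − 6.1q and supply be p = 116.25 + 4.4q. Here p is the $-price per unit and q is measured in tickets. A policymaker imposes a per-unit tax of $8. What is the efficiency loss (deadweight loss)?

$3.05

Competitive equilibrium: 213.3 − 6.1q = 116.25 + 4.4q → q* = 9.2429, p* = 156.9186.
With the tax, the buyer price exceeds the seller price by 8: (213.3 − 6.1q) − (116.25 + 4.4q) = 8 → q' = 8.481.
Δq = 9.2429 − 8.481 = 0.7619; the wedge equals the tax, 8.
The triangle = ½ × 0.7619 × 8 = $3.05.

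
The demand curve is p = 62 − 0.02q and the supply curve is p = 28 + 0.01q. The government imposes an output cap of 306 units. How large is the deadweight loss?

10267.21

Competitive equilibrium: 62 − 0.02q = 28 + 0.01q → q* = 1133.3333, p* = 39.3333.
At q = 306: demand price = 62 − 0.02·306 = 55.88; supply price = 28 + 0.01·306 = 31.06.
Δq = 1133.3333 − 306 = 827.3333; wedge = 55.88 − 31.06 = 24.82.
Welfare loss = ½ × 827.3333 × 24.82 = 10267.21.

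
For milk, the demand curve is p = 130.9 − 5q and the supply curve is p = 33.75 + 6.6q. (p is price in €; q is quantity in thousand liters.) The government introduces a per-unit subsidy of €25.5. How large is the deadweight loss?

€28.03 thousand

Competitive equilibrium: 130.9 − 5q = 33.75 + 6.6q → q* = 8.375, p* = 89.025.
The subsidy lowers effective supply by 25.5: p = 8.25 + 6.6q.
New quantity: 130.9 − 5q = 8.25 + 6.6q → q' = 10.5733.
Overproduction Δq = 10.5733 − 8.375 = 2.1983; wedge = subsidy = 25.5.
DWL = ½ × 2.1983 × 25.5 = €28.03 thousand.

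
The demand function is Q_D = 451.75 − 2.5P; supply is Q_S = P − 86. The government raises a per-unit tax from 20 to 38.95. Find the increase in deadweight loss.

In inverse form: demand P = 180.7 − 0.4Q, supply P = 86 + Q.
Competitive equilibrium: 180.7 − 0.4Q = 86 + Q → Q* = 67.6429, P* = 153.6429.
For a per-unit tax t: ΔQ = t/1.4, so DWL = ½·t·(t/1.4) = t²/2.8.
At t = 20: DWL = 142.857. At t = 38.95: DWL = 541.822.
Increase = 541.822 − 142.857 = 398.97.

398.97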